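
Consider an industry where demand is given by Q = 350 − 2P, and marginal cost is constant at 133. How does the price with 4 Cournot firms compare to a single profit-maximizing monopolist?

Inverting demand: P = 175 − 0.5Q.
With 4 symmetric Cournot firms, each firm's FOC gives 175 − 2.5q = 133, so q = 16.8, Q = 4·16.8 = 67.2, and P = 141.4.
Monopoly sets MR = MC: 175 − Q = 133 ⇒ Q = 42, P = 175 − 0.5·42 = 154.

Cournot: P = 141.4; Monopoly: P = 154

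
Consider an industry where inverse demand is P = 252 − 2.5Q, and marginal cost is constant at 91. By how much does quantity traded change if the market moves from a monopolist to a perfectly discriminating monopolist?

A monopolist chooses Q where MR = MC. MR = 252 − 5Q; setting this equal to 91 gives Q = 32.2 and P = 171.5.
A perfectly discriminating monopolist sells every unit with P(Q) ≥ MC(Q), so output equals the competitive quantity Q = 64.4. Each buyer pays their reservation price, so CS = 0 and the firm captures all surplus.
Change in quantity traded: 64.4 − 32.2 = 32.2.

Quantity traded rises by 32.2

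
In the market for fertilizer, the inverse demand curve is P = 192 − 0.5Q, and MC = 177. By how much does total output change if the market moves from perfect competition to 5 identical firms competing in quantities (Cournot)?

Total output falls by 5

Under competition P = MC = 177, so Q = (192 − 177)/0.5 = 30.
In a 5-firm Cournot equilibrium, symmetry and the first-order condition give q = (192 − 177)/(3) = 5. So Q = 25 and P = 179.5.
Change in total output: 25 − 30 = −5.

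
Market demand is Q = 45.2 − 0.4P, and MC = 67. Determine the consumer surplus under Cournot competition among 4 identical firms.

Inverting demand: P = 113 − 2.5Q.
In a 4-firm Cournot equilibrium, symmetry and the first-order condition give q = (113 − 67)/(12.5) = 3.68. So Q = 14.72 and P = 76.2.
CS = ½·(113 − 76.2)·14.72 = 270.848.

CS = 270.848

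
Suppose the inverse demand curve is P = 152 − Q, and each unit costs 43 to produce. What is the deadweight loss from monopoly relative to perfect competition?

Competitive firms price at marginal cost: P = 43, giving Q = 109.
A monopolist chooses Q where MR = MC. MR = 152 − 2Q; setting this equal to 43 gives Q = 54.5 and P = 97.5.
DWL is the triangle between Q = 54.5 and Q = 109: ½·(109 − 54.5)·(97.5 − 43) = 1485.125.

DWL = 1485.125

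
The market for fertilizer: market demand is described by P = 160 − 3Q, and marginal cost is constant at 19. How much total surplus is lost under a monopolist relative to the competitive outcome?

Perfect competition: P = MC = 19, so 160 − 3Q = 19 and Q = 47.
Monopoly sets MR = MC: 160 − 6Q = 19 ⇒ Q = 23.5, P = 160 − 3·23.5 = 89.5.
DWL is the triangle between Q = 23.5 and Q = 47: ½·(47 − 23.5)·(89.5 − 19) = 828.375.

DWL = 828.375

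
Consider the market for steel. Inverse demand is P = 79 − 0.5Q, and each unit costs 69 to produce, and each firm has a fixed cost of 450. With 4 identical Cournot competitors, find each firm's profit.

π_i = −442

Cournot with 4 identical firms: the symmetric best-response condition is 79 − 2.5q = 69. Each firm produces q = 4, total output Q = 16, price P = 71.
Each firm's profit = (71 − 69)·4 − 450 = −442.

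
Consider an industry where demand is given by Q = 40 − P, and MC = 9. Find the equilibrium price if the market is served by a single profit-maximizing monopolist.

P = 24.5

Inverting demand: P = 40 − Q.
The monopolist equates marginal revenue to marginal cost: 40 − 2Q = 9, so Q = 15.5. From demand, P = 24.5.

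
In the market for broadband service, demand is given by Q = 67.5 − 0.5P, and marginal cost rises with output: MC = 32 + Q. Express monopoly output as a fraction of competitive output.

Q_m/Q_c = 0.6

Inverting demand: P = 135 − 2Q.
Monopoly sets MR = MC: 135 − 4Q = 32 + Q ⇒ Q = 20.6, P = 135 − 2·20.6 = 93.8.
Under competition P = MC: 135 − 2Q = 32 + Q ⇒ Q = 103/3, P = 199/3.
Ratio Q_m/Q_c = 20.6/(103/3) = 0.6.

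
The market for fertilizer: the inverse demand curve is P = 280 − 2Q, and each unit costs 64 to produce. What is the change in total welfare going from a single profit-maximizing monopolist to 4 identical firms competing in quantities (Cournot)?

Monopoly sets MR = MC: 280 − 4Q = 64 ⇒ Q = 54, P = 280 − 2·54 = 172.
CS = ½·(280 − 172)·54 = 2916; PS = (172 − 64)·54 = 5832; TS = 8748.
With 4 symmetric Cournot firms, each firm's FOC gives 280 − 10q = 64, so q = 21.6, Q = 4·21.6 = 86.4, and P = 107.2.
CS = ½·(280 − 107.2)·86.4 = 7464.96; PS = (107.2 − 64)·86.4 = 3732.48; TS = 11197.44.
Change in total welfare: 11197.44 − 8748 = 2449.44.

Total welfare rises by 2449.44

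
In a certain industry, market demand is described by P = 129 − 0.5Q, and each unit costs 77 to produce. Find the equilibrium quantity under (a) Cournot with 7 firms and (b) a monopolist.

Cournot: Q = 91; Monopoly: Q = 52

With 7 symmetric Cournot firms, each firm's FOC gives 129 − 4q = 77, so q = 13, Q = 7·13 = 91, and P = 83.5.
Monopoly sets MR = MC: 129 − Q = 77 ⇒ Q = 52, P = 129 − 0.5·52 = 103.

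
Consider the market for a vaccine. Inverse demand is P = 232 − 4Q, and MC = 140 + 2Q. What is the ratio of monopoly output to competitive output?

A monopolist chooses Q where MR = MC. MR = 232 − 8Q; setting this equal to 140 + 2Q gives Q = 9.2 and P = 195.2.
Competitive equilibrium sets price equal to marginal cost: 232 − 4Q = 140 + 2Q, so Q = 46/3 and P = 512/3.
Ratio Q_m/Q_c = 9.2/(46/3) = 0.6.

Q_m/Q_c = 0.6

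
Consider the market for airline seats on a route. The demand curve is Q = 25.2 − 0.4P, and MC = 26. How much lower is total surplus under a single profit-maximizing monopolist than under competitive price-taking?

Total surplus falls by 68.45

Inverting demand: P = 63 − 2.5Q.
Competitive firms price at marginal cost: P = 26, giving Q = 14.8.
CS = ½·(63 − 26)·14.8 = 273.8; PS = (26 − 26)·14.8 = 0; TS = 273.8.
Monopoly sets MR = MC: 63 − 5Q = 26 ⇒ Q = 7.4, P = 63 − 2.5·7.4 = 44.5.
CS = ½·(63 − 44.5)·7.4 = 68.45; PS = (44.5 − 26)·7.4 = 136.9; TS = 205.35.
Change in total surplus: 205.35 − 273.8 = −68.45.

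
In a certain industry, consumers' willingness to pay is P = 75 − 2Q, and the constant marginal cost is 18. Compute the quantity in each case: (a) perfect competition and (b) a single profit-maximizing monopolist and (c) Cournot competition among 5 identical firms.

Competition: Q = 28.5; Monopoly: Q = 14.25; Cournot: Q = 23.75

Under competition P = MC = 18, so Q = (75 − 18)/2 = 28.5.
A monopolist chooses Q where MR = MC. MR = 75 − 4Q; setting this equal to 18 gives Q = 14.25 and P = 46.5.
Cournot with 5 identical firms: the symmetric best-response condition is 75 − 12q = 18. Each firm produces q = 4.75, total output Q = 23.75, price P = 27.5.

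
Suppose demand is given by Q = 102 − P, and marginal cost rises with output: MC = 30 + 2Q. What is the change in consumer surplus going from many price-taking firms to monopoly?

Consumer surplus falls by 126

Inverting demand: P = 102 − Q.
Competitive equilibrium sets price equal to marginal cost: 102 − Q = 30 + 2Q, so Q = 24 and P = 78.
CS = ½·(102 − 78)·24 = 288.
Monopoly sets MR = MC: 102 − 2Q = 30 + 2Q ⇒ Q = 18, P = 102 − 18 = 84.
CS = ½·(102 − 84)·18 = 162.
Change in consumer surplus: 162 − 288 = −126.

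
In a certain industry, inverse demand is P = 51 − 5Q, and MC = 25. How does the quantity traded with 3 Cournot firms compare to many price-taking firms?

With 3 symmetric Cournot firms, each firm's FOC gives 51 − 20q = 25, so q = 1.3, Q = 3·1.3 = 3.9, and P = 31.5.
Competitive firms price at marginal cost: P = 25, giving Q = 5.2.

Cournot: Q = 3.9; Competition: Q = 5.2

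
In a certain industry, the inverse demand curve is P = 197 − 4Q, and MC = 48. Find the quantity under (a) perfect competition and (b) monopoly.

Competition: Q = 37.25; Monopoly: Q = 18.625

Perfect competition: P = MC = 48, so 197 − 4Q = 48 and Q = 37.25.
The monopolist equates marginal revenue to marginal cost: 197 − 8Q = 48, so Q = 18.625. From demand, P = 122.5.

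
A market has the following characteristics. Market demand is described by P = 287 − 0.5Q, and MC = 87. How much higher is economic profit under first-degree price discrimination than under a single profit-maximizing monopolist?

π rises by 20000

A monopolist chooses Q where MR = MC. MR = 287 − Q; setting this equal to 87 gives Q = 200 and P = 187.
Profit = (187 − 87)·200 = 20000.
With perfect price discrimination, output is the efficient level Q = 400 (where demand meets MC), but every buyer pays their willingness to pay: CS = 0 and PS = total surplus.
PS equals the full surplus area, 40000. Profit = 40000 = 40000.
Change in economic profit: 40000 − 20000 = 20000.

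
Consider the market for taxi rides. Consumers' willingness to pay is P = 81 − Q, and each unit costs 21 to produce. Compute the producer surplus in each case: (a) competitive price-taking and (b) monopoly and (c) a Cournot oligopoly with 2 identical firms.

Competition: PS = 0; Monopoly: PS = 900; Cournot: PS = 800

Under competition P = MC = 21, so Q = (81 − 21)/1 = 60.
PS = (21 − 21)·60 = 0.
The monopolist equates marginal revenue to marginal cost: 81 − 2Q = 21, so Q = 30. From demand, P = 51.
PS = (51 − 21)·30 = 900.
Cournot with 2 identical firms: the symmetric best-response condition is 81 − 3q = 21. Each firm produces q = 20, total output Q = 40, price P = 41.
PS = (41 − 21)·40 = 800.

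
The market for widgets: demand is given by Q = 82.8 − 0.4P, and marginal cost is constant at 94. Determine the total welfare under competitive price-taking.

Inverting demand: P = 207 − 2.5Q.
Competitive firms price at marginal cost: P = 94, giving Q = 45.2.
CS = ½·(207 − 94)·45.2 = 2553.8; PS = (94 − 94)·45.2 = 0; TS = 2553.8.

TS = 2553.8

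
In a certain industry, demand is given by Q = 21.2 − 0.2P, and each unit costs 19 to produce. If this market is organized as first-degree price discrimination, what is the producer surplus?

Inverting demand: P = 106 − 5Q.
A perfectly discriminating monopolist sells every unit with P(Q) ≥ MC(Q), so output equals the competitive quantity Q = 17.4. Each buyer pays their reservation price, so CS = 0 and the firm captures all surplus.
PS = ½·(106 − 19)·17.4 = 756.9.

PS = 756.9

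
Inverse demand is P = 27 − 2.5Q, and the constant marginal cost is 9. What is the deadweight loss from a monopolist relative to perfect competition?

DWL = 16.2

Competitive firms price at marginal cost: P = 9, giving Q = 7.2.
A monopolist chooses Q where MR = MC. MR = 27 − 5Q; setting this equal to 9 gives Q = 3.6 and P = 18.
DWL is the triangle between Q = 3.6 and Q = 7.2: ½·(7.2 − 3.6)·(18 − 9) = 16.2.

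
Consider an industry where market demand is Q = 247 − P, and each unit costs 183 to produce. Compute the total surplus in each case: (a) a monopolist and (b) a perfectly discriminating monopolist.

Inverting demand: P = 247 − Q.
The monopolist equates marginal revenue to marginal cost: 247 − 2Q = 183, so Q = 32. From demand, P = 215.
CS = ½·(247 − 215)·32 = 512; PS = (215 − 183)·32 = 1024; TS = 1536.
With perfect price discrimination, output is the efficient level Q = 64 (where demand meets MC), but every buyer pays their willingness to pay: CS = 0 and PS = total surplus.
TS = 2048 (equal to competitive TS).

Monopoly: TS = 1536; Perfect PD: TS = 2048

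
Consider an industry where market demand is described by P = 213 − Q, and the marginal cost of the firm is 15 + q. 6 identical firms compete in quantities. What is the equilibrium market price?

P = 64.5

In a 6-firm Cournot equilibrium, symmetry and the first-order condition give q = (213 − 15)/(8) = 24.75. So Q = 148.5 and P = 64.5.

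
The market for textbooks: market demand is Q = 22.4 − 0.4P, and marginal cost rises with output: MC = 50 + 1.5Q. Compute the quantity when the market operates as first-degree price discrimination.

Q = 1.5

Inverting demand: P = 56 − 2.5Q.
A perfectly discriminating monopolist sells every unit with P(Q) ≥ MC(Q), so output equals the competitive quantity Q = 1.5. Each buyer pays their reservation price, so CS = 0 and the firm captures all surplus.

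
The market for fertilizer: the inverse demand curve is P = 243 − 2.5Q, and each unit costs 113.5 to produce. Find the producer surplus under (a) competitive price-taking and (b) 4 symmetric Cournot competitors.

Competition: PS = 0; Cournot: PS = 1073.296

Under competition P = MC = 113.5, so Q = (243 − 113.5)/2.5 = 51.8.
PS = (113.5 − 113.5)·51.8 = 0.
Cournot with 4 identical firms: the symmetric best-response condition is 243 − 12.5q = 113.5. Each firm produces q = 10.36, total output Q = 41.44, price P = 139.4.
PS = (139.4 − 113.5)·41.44 = 1073.296.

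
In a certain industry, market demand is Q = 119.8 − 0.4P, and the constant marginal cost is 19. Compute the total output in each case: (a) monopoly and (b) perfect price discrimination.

Inverting demand: P = 299.5 − 2.5Q.
The monopolist equates marginal revenue to marginal cost: 299.5 − 5Q = 19, so Q = 56.1. From demand, P = 159.25.
With perfect price discrimination, output is the efficient level Q = 112.2 (where demand meets MC), but every buyer pays their willingness to pay: CS = 0 and PS = total surplus.

Monopoly: Q = 56.1; Perfect PD: Q = 112.2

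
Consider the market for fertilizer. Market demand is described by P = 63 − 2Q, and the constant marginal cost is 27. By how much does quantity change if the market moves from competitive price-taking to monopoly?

Under competition P = MC = 27, so Q = (63 − 27)/2 = 18.
A monopolist chooses Q where MR = MC. MR = 63 − 4Q; setting this equal to 27 gives Q = 9 and P = 45.
Change in quantity: 9 − 18 = −9.

Q falls by 9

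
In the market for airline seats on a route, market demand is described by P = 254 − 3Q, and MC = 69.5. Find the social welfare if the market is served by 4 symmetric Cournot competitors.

In a 4-firm Cournot equilibrium, symmetry and the first-order condition give q = (254 − 69.5)/(15) = 12.3. So Q = 49.2 and P = 106.4.
CS = ½·(254 − 106.4)·49.2 = 3630.96; PS = (106.4 − 69.5)·49.2 = 1815.48; TS = 5446.44.

TS = 5446.44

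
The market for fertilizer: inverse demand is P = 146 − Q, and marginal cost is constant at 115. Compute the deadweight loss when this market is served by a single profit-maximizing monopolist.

Under competition P = MC = 115, so Q = (146 − 115)/1 = 31.
A monopolist chooses Q where MR = MC. MR = 146 − 2Q; setting this equal to 115 gives Q = 15.5 and P = 130.5.
DWL is the triangle between Q = 15.5 and Q = 31: ½·(31 − 15.5)·(130.5 − 115) = 120.125.

DWL = 120.125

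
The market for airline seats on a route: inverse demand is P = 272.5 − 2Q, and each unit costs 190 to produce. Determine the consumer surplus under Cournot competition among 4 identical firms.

In a 4-firm Cournot equilibrium, symmetry and the first-order condition give q = (272.5 − 190)/(10) = 8.25. So Q = 33 and P = 206.5.
CS = ½·(272.5 − 206.5)·33 = 1089.

CS = 1089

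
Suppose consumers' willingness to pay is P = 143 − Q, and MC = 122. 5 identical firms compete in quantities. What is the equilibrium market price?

In a 5-firm Cournot equilibrium, symmetry and the first-order condition give q = (143 − 122)/(6) = 3.5. So Q = 17.5 and P = 125.5.

P = 125.5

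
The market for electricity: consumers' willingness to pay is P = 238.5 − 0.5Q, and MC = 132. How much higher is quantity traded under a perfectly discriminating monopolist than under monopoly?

A monopolist chooses Q where MR = MC. MR = 238.5 − Q; setting this equal to 132 gives Q = 106.5 and P = 185.25.
With perfect price discrimination, output is the efficient level Q = 213 (where demand meets MC), but every buyer pays their willingness to pay: CS = 0 and PS = total surplus.
Change in quantity traded: 213 − 106.5 = 106.5.

Quantity traded rises by 106.5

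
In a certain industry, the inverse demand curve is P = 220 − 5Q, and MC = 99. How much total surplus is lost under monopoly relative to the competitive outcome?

DWL = 366.025

Perfect competition: P = MC = 99, so 220 − 5Q = 99 and Q = 24.2.
The monopolist equates marginal revenue to marginal cost: 220 − 10Q = 99, so Q = 12.1. From demand, P = 159.5.
DWL is the triangle between Q = 12.1 and Q = 24.2: ½·(24.2 − 12.1)·(159.5 − 99) = 366.025.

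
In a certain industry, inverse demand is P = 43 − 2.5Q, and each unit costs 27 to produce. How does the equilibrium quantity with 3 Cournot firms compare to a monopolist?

Cournot: Q = 4.8; Monopoly: Q = 3.2

With 3 symmetric Cournot firms, each firm's FOC gives 43 − 10q = 27, so q = 1.6, Q = 3·1.6 = 4.8, and P = 31.
A monopolist chooses Q where MR = MC. MR = 43 − 5Q; setting this equal to 27 gives Q = 3.2 and P = 35.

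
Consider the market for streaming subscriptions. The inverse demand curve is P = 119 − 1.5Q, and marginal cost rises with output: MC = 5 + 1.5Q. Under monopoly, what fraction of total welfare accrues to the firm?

Monopoly sets MR = MC: 119 − 3Q = 5 + 1.5Q ⇒ Q = 76/3, P = 119 − 1.5·76/3 = 81.
CS = ½·(119 − 81)·76/3 = 1444/3.
PS = P·Q − VC(Q) = 81·76/3 − (5·76/3 + ½·1.5·(76/3)²) = 1444.
Share captured = PS/TS = 1444/(5776/3) = 0.75.

PS/TS = 0.75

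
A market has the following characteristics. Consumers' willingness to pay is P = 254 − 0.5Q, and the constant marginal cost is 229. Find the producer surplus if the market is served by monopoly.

Monopoly sets MR = MC: 254 − Q = 229 ⇒ Q = 25, P = 254 − 0.5·25 = 241.5.
PS = (241.5 − 229)·25 = 312.5.

PS = 312.5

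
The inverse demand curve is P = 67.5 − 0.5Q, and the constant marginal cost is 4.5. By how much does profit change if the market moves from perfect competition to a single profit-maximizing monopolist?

π rises by 1984.5

Perfect competition: P = MC = 4.5, so 67.5 − 0.5Q = 4.5 and Q = 126.
Profit = (4.5 − 4.5)·126 = 0.
A monopolist chooses Q where MR = MC. MR = 67.5 − Q; setting this equal to 4.5 gives Q = 63 and P = 36.
Profit = (36 − 4.5)·63 = 1984.5.
Change in profit: 1984.5 − 0 = 1984.5.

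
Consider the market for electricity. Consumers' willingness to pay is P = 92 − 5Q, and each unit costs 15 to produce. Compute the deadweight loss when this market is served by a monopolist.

Perfect competition: P = MC = 15, so 92 − 5Q = 15 and Q = 15.4.
The monopolist equates marginal revenue to marginal cost: 92 − 10Q = 15, so Q = 7.7. From demand, P = 53.5.
DWL is the triangle between Q = 7.7 and Q = 15.4: ½·(15.4 − 7.7)·(53.5 − 15) = 148.225.

DWL = 148.225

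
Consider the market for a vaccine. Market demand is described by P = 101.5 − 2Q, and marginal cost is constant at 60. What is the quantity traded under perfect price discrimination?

Q = 20.75

With perfect price discrimination, output is the efficient level Q = 20.75 (where demand meets MC), but every buyer pays their willingness to pay: CS = 0 and PS = total surplus.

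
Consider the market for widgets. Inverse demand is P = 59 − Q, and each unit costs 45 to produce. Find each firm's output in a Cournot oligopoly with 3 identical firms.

q_i = 3.5

In a 3-firm Cournot equilibrium, symmetry and the first-order condition give q = (59 − 45)/(4) = 3.5. So Q = 10.5 and P = 48.5.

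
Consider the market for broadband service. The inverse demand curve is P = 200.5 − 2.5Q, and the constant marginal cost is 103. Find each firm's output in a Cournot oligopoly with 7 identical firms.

q_i = 4.875

Cournot with 7 identical firms: the symmetric best-response condition is 200.5 − 20q = 103. Each firm produces q = 4.875, total output Q = 34.125, price P = 1843/16.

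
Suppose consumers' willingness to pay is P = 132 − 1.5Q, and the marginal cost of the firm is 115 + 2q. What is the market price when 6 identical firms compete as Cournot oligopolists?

With 6 symmetric Cournot firms, each firm's FOC gives 132 − 10.5q = 115 + 2q, so q = 1.36, Q = 6·1.36 = 8.16, and P = 119.76.

P = 119.76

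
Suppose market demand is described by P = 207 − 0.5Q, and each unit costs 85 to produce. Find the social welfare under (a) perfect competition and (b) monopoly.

Competition: TS = 14884; Monopoly: TS = 11163

Competitive firms price at marginal cost: P = 85, giving Q = 244.
CS = ½·(207 − 85)·244 = 14884; PS = (85 − 85)·244 = 0; TS = 14884.
The monopolist equates marginal revenue to marginal cost: 207 − Q = 85, so Q = 122. From demand, P = 146.
CS = ½·(207 − 146)·122 = 3721; PS = (146 − 85)·122 = 7442; TS = 11163.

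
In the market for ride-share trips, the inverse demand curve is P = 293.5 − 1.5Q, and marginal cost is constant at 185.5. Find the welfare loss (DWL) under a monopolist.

DWL = 972

Under competition P = MC = 185.5, so Q = (293.5 − 185.5)/1.5 = 72.
The monopolist equates marginal revenue to marginal cost: 293.5 − 3Q = 185.5, so Q = 36. From demand, P = 239.5.
DWL is the triangle between Q = 36 and Q = 72: ½·(72 − 36)·(239.5 − 185.5) = 972.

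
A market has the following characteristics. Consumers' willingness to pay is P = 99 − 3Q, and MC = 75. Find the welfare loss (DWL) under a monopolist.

Competitive firms price at marginal cost: P = 75, giving Q = 8.
Monopoly sets MR = MC: 99 − 6Q = 75 ⇒ Q = 4, P = 99 − 3·4 = 87.
DWL is the triangle between Q = 4 and Q = 8: ½·(8 − 4)·(87 − 75) = 24.

DWL = 24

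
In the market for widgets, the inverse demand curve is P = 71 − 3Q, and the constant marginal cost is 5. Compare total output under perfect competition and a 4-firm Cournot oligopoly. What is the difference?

Q falls by 4.4

Competitive firms price at marginal cost: P = 5, giving Q = 22.
In a 4-firm Cournot equilibrium, symmetry and the first-order condition give q = (71 − 5)/(15) = 4.4. So Q = 17.6 and P = 18.2.
Change in total output: 17.6 − 22 = −4.4.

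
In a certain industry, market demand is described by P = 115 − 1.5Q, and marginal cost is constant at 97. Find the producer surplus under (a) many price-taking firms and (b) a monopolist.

Competition: PS = 0; Monopoly: PS = 54

Perfect competition: P = MC = 97, so 115 − 1.5Q = 97 and Q = 12.
PS = (97 − 97)·12 = 0.
A monopolist chooses Q where MR = MC. MR = 115 − 3Q; setting this equal to 97 gives Q = 6 and P = 106.
PS = (106 − 97)·6 = 54.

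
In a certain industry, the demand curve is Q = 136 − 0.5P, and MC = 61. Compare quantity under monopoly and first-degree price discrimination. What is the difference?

Inverting demand: P = 272 − 2Q.
Monopoly sets MR = MC: 272 − 4Q = 61 ⇒ Q = 52.75, P = 272 − 2·52.75 = 166.5.
Under first-degree price discrimination the firm charges each unit its demand price and produces up to where P = MC, i.e. Q = 105.5. Consumer surplus is zero; producer surplus equals total surplus.
Change in quantity: 105.5 − 52.75 = 52.75.

Q rises by 52.75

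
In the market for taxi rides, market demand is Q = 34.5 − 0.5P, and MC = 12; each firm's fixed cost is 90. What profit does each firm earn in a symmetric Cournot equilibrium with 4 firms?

π_i = −25.02

Inverting demand: P = 69 − 2Q.
In a 4-firm Cournot equilibrium, symmetry and the first-order condition give q = (69 − 12)/(10) = 5.7. So Q = 22.8 and P = 23.4.
Each firm's profit = (23.4 − 12)·5.7 − 90 = −25.02.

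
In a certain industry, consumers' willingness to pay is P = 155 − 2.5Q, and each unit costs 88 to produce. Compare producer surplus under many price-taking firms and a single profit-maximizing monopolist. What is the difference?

Producer surplus rises by 448.9

Perfect competition: P = MC = 88, so 155 − 2.5Q = 88 and Q = 26.8.
PS = (88 − 88)·26.8 = 0.
Monopoly sets MR = MC: 155 − 5Q = 88 ⇒ Q = 13.4, P = 155 − 2.5·13.4 = 121.5.
PS = (121.5 − 88)·13.4 = 448.9.
Change in producer surplus: 448.9 − 0 = 448.9.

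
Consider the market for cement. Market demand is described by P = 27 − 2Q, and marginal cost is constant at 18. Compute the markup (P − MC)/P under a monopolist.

Monopoly sets MR = MC: 27 − 4Q = 18 ⇒ Q = 2.25, P = 27 − 2·2.25 = 22.5.
Lerner index = (P − MC)/P = (22.5 − 18)/22.5 = 0.2.

Lerner index = 0.2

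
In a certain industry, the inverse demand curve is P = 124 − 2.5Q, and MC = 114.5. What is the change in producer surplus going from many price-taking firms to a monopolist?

Producer surplus rises by 9.025

Competitive firms price at marginal cost: P = 114.5, giving Q = 3.8.
PS = (114.5 − 114.5)·3.8 = 0.
A monopolist chooses Q where MR = MC. MR = 124 − 5Q; setting this equal to 114.5 gives Q = 1.9 and P = 119.25.
PS = (119.25 − 114.5)·1.9 = 9.025.
Change in producer surplus: 9.025 − 0 = 9.025.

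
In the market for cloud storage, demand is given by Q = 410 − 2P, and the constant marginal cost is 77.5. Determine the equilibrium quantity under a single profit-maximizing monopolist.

Inverting demand: P = 205 − 0.5Q.
The monopolist equates marginal revenue to marginal cost: 205 − Q = 77.5, so Q = 127.5. From demand, P = 141.25.

Q = 127.5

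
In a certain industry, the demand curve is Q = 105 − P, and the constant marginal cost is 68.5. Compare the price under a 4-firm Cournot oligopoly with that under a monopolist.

Inverting demand: P = 105 − Q.
With 4 symmetric Cournot firms, each firm's FOC gives 105 − 5q = 68.5, so q = 7.3, Q = 4·7.3 = 29.2, and P = 75.8.
Monopoly sets MR = MC: 105 − 2Q = 68.5 ⇒ Q = 18.25, P = 105 − 18.25 = 86.75.

Cournot: P = 75.8; Monopoly: P = 86.75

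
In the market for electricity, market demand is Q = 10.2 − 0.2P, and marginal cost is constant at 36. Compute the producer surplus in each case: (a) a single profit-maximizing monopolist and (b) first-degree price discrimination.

Monopoly: PS = 11.25; Perfect PD: PS = 22.5

Inverting demand: P = 51 − 5Q.
The monopolist equates marginal revenue to marginal cost: 51 − 10Q = 36, so Q = 1.5. From demand, P = 43.5.
PS = (43.5 − 36)·1.5 = 11.25.
A perfectly discriminating monopolist sells every unit with P(Q) ≥ MC(Q), so output equals the competitive quantity Q = 3. Each buyer pays their reservation price, so CS = 0 and the firm captures all surplus.
PS = ½·(51 − 36)·3 = 22.5.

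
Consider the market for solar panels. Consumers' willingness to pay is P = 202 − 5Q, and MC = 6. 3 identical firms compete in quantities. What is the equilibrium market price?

With 3 symmetric Cournot firms, each firm's FOC gives 202 − 20q = 6, so q = 9.8, Q = 3·9.8 = 29.4, and P = 55.

P = 55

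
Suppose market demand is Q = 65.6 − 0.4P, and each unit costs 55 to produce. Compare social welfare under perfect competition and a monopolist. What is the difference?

Social welfare falls by 594.05

Inverting demand: P = 164 − 2.5Q.
Perfect competition: P = MC = 55, so 164 − 2.5Q = 55 and Q = 43.6.
CS = ½·(164 − 55)·43.6 = 2376.2; PS = (55 − 55)·43.6 = 0; TS = 2376.2.
A monopolist chooses Q where MR = MC. MR = 164 − 5Q; setting this equal to 55 gives Q = 21.8 and P = 109.5.
CS = ½·(164 − 109.5)·21.8 = 594.05; PS = (109.5 − 55)·21.8 = 1188.1; TS = 1782.15.
Change in social welfare: 1782.15 − 2376.2 = −594.05.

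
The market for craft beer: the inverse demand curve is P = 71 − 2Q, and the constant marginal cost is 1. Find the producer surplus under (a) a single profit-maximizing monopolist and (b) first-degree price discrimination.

A monopolist chooses Q where MR = MC. MR = 71 − 4Q; setting this equal to 1 gives Q = 17.5 and P = 36.
PS = (36 − 1)·17.5 = 612.5.
Under first-degree price discrimination the firm charges each unit its demand price and produces up to where P = MC, i.e. Q = 35. Consumer surplus is zero; producer surplus equals total surplus.
PS = ½·(71 − 1)·35 = 1225.

Monopoly: PS = 612.5; Perfect PD: PS = 1225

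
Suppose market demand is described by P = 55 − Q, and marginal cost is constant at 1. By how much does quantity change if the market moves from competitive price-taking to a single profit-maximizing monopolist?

Q falls by 27

Competitive firms price at marginal cost: P = 1, giving Q = 54.
A monopolist chooses Q where MR = MC. MR = 55 − 2Q; setting this equal to 1 gives Q = 27 and P = 28.
Change in quantity: 27 − 54 = −27.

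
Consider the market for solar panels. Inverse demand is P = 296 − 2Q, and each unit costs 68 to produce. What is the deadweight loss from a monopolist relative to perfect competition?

Competitive firms price at marginal cost: P = 68, giving Q = 114.
The monopolist equates marginal revenue to marginal cost: 296 − 4Q = 68, so Q = 57. From demand, P = 182.
DWL is the triangle between Q = 57 and Q = 114: ½·(114 − 57)·(182 − 68) = 3249.

DWL = 3249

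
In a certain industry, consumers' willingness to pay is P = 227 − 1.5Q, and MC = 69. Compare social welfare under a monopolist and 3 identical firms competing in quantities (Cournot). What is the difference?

A monopolist chooses Q where MR = MC. MR = 227 − 3Q; setting this equal to 69 gives Q = 158/3 and P = 148.
CS = ½·(227 − 148)·158/3 = 6241/3; PS = (148 − 69)·158/3 = 12482/3; TS = 6241.
With 3 symmetric Cournot firms, each firm's FOC gives 227 − 6q = 69, so q = 79/3, Q = 3·79/3 = 79, and P = 108.5.
CS = ½·(227 − 108.5)·79 = 4680.75; PS = (108.5 − 69)·79 = 3120.5; TS = 7801.25.
Change in social welfare: 7801.25 − 6241 = 1560.25.

Social welfare rises by 1560.25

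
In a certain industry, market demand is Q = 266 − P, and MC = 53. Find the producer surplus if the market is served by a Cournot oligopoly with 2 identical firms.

PS = 10082

Inverting demand: P = 266 − Q.
With 2 symmetric Cournot firms, each firm's FOC gives 266 − 3q = 53, so q = 71, Q = 2·71 = 142, and P = 124.
PS = (124 − 53)·142 = 10082.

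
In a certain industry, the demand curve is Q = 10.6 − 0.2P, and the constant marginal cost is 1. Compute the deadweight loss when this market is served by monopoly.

Inverting demand: P = 53 − 5Q.
Competitive firms price at marginal cost: P = 1, giving Q = 10.4.
A monopolist chooses Q where MR = MC. MR = 53 − 10Q; setting this equal to 1 gives Q = 5.2 and P = 27.
DWL is the triangle between Q = 5.2 and Q = 10.4: ½·(10.4 − 5.2)·(27 − 1) = 67.6.

DWL = 67.6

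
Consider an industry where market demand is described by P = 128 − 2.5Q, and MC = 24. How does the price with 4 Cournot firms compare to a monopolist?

Cournot: P = 44.8; Monopoly: P = 76

In a 4-firm Cournot equilibrium, symmetry and the first-order condition give q = (128 − 24)/(12.5) = 8.32. So Q = 33.28 and P = 44.8.
Monopoly sets MR = MC: 128 − 5Q = 24 ⇒ Q = 20.8, P = 128 − 2.5·20.8 = 76.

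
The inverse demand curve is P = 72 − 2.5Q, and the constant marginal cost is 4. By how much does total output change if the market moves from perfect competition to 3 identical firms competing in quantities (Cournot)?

Total output falls by 6.8

Competitive firms price at marginal cost: P = 4, giving Q = 27.2.
In a 3-firm Cournot equilibrium, symmetry and the first-order condition give q = (72 − 4)/(10) = 6.8. So Q = 20.4 and P = 21.
Change in total output: 20.4 − 27.2 = −6.8.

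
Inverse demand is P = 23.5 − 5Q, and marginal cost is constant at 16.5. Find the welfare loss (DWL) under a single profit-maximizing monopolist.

Perfect competition: P = MC = 16.5, so 23.5 − 5Q = 16.5 and Q = 1.4.
A monopolist chooses Q where MR = MC. MR = 23.5 − 10Q; setting this equal to 16.5 gives Q = 0.7 and P = 20.
DWL is the triangle between Q = 0.7 and Q = 1.4: ½·(1.4 − 0.7)·(20 − 16.5) = 1.225.

DWL = 1.225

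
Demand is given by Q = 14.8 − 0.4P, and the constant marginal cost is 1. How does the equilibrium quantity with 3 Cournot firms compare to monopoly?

Inverting demand: P = 37 − 2.5Q.
With 3 symmetric Cournot firms, each firm's FOC gives 37 − 10q = 1, so q = 3.6, Q = 3·3.6 = 10.8, and P = 10.
Monopoly sets MR = MC: 37 − 5Q = 1 ⇒ Q = 7.2, P = 37 − 2.5·7.2 = 19.

Cournot: Q = 10.8; Monopoly: Q = 7.2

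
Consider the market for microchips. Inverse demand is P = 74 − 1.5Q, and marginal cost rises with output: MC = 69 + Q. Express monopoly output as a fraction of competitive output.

Q_m/Q_c = 0.625

The monopolist equates marginal revenue to marginal cost: 74 − 3Q = 69 + Q, so Q = 1.25. From demand, P = 72.125.
Under competition P = MC: 74 − 1.5Q = 69 + Q ⇒ Q = 2, P = 71.
Ratio Q_m/Q_c = 1.25/2 = 0.625.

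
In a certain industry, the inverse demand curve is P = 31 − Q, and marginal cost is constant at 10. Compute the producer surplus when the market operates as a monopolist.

Monopoly sets MR = MC: 31 − 2Q = 10 ⇒ Q = 10.5, P = 31 − 10.5 = 20.5.
PS = (20.5 − 10)·10.5 = 110.25.

PS = 110.25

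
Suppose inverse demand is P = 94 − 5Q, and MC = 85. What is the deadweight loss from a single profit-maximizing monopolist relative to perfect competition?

DWL = 2.025

Perfect competition: P = MC = 85, so 94 − 5Q = 85 and Q = 1.8.
A monopolist chooses Q where MR = MC. MR = 94 − 10Q; setting this equal to 85 gives Q = 0.9 and P = 89.5.
DWL is the triangle between Q = 0.9 and Q = 1.8: ½·(1.8 − 0.9)·(89.5 − 85) = 2.025.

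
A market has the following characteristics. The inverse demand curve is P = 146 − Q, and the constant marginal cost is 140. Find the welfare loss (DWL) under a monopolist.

Competitive firms price at marginal cost: P = 140, giving Q = 6.
A monopolist chooses Q where MR = MC. MR = 146 − 2Q; setting this equal to 140 gives Q = 3 and P = 143.
DWL is the triangle between Q = 3 and Q = 6: ½·(6 − 3)·(143 − 140) = 4.5.

DWL = 4.5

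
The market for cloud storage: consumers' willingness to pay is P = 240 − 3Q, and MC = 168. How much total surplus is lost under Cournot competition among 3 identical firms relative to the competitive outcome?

Perfect competition: P = MC = 168, so 240 − 3Q = 168 and Q = 24.
In a 3-firm Cournot equilibrium, symmetry and the first-order condition give q = (240 − 168)/(12) = 6. So Q = 18 and P = 186.
DWL is the triangle between Q = 18 and Q = 24: ½·(24 − 18)·(186 − 168) = 54.

DWL = 54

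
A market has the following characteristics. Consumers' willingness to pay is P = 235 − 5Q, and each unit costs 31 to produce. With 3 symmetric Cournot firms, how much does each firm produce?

Cournot with 3 identical firms: the symmetric best-response condition is 235 − 20q = 31. Each firm produces q = 10.2, total output Q = 30.6, price P = 82.

q_i = 10.2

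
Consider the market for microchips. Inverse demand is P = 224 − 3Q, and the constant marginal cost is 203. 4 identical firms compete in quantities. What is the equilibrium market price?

P = 207.2

Cournot with 4 identical firms: the symmetric best-response condition is 224 − 15q = 203. Each firm produces q = 1.4, total output Q = 5.6, price P = 207.2.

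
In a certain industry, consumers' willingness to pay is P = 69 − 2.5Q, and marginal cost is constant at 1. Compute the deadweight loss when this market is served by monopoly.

Competitive firms price at marginal cost: P = 1, giving Q = 27.2.
Monopoly sets MR = MC: 69 − 5Q = 1 ⇒ Q = 13.6, P = 69 − 2.5·13.6 = 35.
DWL is the triangle between Q = 13.6 and Q = 27.2: ½·(27.2 − 13.6)·(35 − 1) = 231.2.

DWL = 231.2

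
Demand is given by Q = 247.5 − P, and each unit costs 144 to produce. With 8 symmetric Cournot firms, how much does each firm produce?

q_i = 11.5

Inverting demand: P = 247.5 − Q.
Cournot with 8 identical firms: the symmetric best-response condition is 247.5 − 9q = 144. Each firm produces q = 11.5, total output Q = 92, price P = 155.5.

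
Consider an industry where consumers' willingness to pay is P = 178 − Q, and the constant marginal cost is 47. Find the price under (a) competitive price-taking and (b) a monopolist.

Under competition P = MC = 47, so Q = (178 − 47)/1 = 131.
Monopoly sets MR = MC: 178 − 2Q = 47 ⇒ Q = 65.5, P = 178 − 65.5 = 112.5.

Competition: P = 47; Monopoly: P = 112.5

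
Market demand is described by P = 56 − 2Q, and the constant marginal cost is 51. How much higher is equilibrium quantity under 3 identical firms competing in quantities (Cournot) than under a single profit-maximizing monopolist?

Equilibrium quantity rises by 0.625

A monopolist chooses Q where MR = MC. MR = 56 − 4Q; setting this equal to 51 gives Q = 1.25 and P = 53.5.
Cournot with 3 identical firms: the symmetric best-response condition is 56 − 8q = 51. Each firm produces q = 0.625, total output Q = 1.875, price P = 52.25.
Change in equilibrium quantity: 1.875 − 1.25 = 0.625.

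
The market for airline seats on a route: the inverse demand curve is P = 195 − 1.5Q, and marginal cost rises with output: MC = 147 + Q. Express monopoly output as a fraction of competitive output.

Q_m/Q_c = 0.625

Monopoly sets MR = MC: 195 − 3Q = 147 + Q ⇒ Q = 12, P = 195 − 1.5·12 = 177.
Competitive equilibrium sets price equal to marginal cost: 195 − 1.5Q = 147 + Q, so Q = 19.2 and P = 166.2.
Ratio Q_m/Q_c = 12/19.2 = 0.625.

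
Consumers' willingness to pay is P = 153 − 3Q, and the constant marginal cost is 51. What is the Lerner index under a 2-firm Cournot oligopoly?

In a 2-firm Cournot equilibrium, symmetry and the first-order condition give q = (153 − 51)/(9) = 34/3. So Q = 68/3 and P = 85.
Lerner index = (P − MC)/P = (85 − 51)/85 = 0.4.

Lerner index = 0.4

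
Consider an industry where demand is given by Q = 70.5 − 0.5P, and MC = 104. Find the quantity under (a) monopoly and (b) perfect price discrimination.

Inverting demand: P = 141 − 2Q.
The monopolist equates marginal revenue to marginal cost: 141 − 4Q = 104, so Q = 9.25. From demand, P = 122.5.
A perfectly discriminating monopolist sells every unit with P(Q) ≥ MC(Q), so output equals the competitive quantity Q = 18.5. Each buyer pays their reservation price, so CS = 0 and the firm captures all surplus.

Monopoly: Q = 9.25; Perfect PD: Q = 18.5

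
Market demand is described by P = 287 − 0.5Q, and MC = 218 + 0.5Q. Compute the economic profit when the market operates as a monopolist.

A monopolist chooses Q where MR = MC. MR = 287 − Q; setting this equal to 218 + 0.5Q gives Q = 46 and P = 264.
Profit = 264·46 − (218·46 + ½·0.5·46²) = 1587.

Profit = 1587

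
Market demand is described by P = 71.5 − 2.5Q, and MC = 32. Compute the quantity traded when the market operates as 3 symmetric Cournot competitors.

Q = 11.85

With 3 symmetric Cournot firms, each firm's FOC gives 71.5 − 10q = 32, so q = 3.95, Q = 3·3.95 = 11.85, and P = 41.875.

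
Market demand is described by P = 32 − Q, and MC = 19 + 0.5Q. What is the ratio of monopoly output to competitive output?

The monopolist equates marginal revenue to marginal cost: 32 − 2Q = 19 + 0.5Q, so Q = 5.2. From demand, P = 26.8.
Under competition P = MC: 32 − Q = 19 + 0.5Q ⇒ Q = 26/3, P = 70/3.
Ratio Q_m/Q_c = 5.2/(26/3) = 0.6.

Q_m/Q_c = 0.6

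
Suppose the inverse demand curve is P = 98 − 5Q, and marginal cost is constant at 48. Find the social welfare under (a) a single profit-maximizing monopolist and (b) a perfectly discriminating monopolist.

A monopolist chooses Q where MR = MC. MR = 98 − 10Q; setting this equal to 48 gives Q = 5 and P = 73.
CS = ½·(98 − 73)·5 = 62.5; PS = (73 − 48)·5 = 125; TS = 187.5.
A perfectly discriminating monopolist sells every unit with P(Q) ≥ MC(Q), so output equals the competitive quantity Q = 10. Each buyer pays their reservation price, so CS = 0 and the firm captures all surplus.
TS = 250 (equal to competitive TS).

Monopoly: TS = 187.5; Perfect PD: TS = 250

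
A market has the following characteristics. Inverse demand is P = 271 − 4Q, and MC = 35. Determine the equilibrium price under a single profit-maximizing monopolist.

P = 153

The monopolist equates marginal revenue to marginal cost: 271 − 8Q = 35, so Q = 29.5. From demand, P = 153.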